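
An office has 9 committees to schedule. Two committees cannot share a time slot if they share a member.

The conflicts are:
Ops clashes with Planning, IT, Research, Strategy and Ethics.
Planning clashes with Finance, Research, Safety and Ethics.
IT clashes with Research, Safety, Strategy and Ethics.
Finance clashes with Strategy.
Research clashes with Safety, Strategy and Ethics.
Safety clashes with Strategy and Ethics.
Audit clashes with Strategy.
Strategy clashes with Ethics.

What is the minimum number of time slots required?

IT, Research, Safety, Strategy, Ethics are mutually in conflict, so at least 5 time slots are needed.
Using 5 time slots: Ops=4, Planning=1, IT=5, Finance=2, Research=2, Safety=4, Audit=2, Strategy=1, Ethics=3. Each listed conflict is separated.

5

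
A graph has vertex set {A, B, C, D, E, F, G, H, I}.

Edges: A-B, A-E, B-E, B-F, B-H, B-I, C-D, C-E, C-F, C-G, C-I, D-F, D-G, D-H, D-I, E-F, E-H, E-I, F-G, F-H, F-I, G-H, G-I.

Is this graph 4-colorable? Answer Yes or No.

No

C, D, F, G, I are pairwise adjacent (a clique of size 5), so at least 5 colors are needed.
So 4 colors are not enough.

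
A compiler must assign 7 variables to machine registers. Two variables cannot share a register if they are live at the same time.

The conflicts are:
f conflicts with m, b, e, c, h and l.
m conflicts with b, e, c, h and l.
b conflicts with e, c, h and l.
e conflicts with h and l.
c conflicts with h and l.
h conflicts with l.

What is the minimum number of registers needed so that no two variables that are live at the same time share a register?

6

f, m, b, c, h, l pairwise conflict, so at least 6 registers are needed.
6 registers suffice: f=3, m=1, b=2, e=6, c=6, h=4, l=5. No two conflicting variables share a register.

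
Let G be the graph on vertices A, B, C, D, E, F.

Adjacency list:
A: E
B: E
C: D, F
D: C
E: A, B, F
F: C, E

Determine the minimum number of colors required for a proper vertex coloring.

A and E are adjacent, so at least 2 colors are needed.
2 colors suffice: color red → {C, E}; color blue → {A, B, D, F}. No two adjacent vertices share a color.

2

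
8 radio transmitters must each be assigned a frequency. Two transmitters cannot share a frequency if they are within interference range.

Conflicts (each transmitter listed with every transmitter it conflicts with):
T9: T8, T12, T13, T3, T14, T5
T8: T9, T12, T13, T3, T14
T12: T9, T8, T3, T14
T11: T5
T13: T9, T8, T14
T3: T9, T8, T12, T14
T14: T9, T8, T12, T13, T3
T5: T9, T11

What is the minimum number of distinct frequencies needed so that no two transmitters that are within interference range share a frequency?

5

T9, T8, T12, T3, T14 are mutually in conflict, so at least 5 frequencies are needed.
5 frequencies suffice: frequency 1 → {T9, T11}; frequency 2 → {T8, T5}; frequency 3 → {T14}; frequency 4 → {T13, T3}; frequency 5 → {T12}. Each listed conflict is separated.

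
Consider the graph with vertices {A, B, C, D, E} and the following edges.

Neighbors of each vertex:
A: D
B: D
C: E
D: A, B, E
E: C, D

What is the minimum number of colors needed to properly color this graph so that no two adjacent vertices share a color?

2

D and E are adjacent, so at least 2 colors are needed.
2 colors suffice: color 1 → {C, D}; color 2 → {A, B, E}. Every edge joins two different colors.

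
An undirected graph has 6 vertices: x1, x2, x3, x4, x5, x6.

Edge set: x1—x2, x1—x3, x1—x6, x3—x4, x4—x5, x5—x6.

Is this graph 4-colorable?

Yes

The chromatic number is 3. The cycle x3-x1-x6-x5-x4-x3 has odd length 5, so it cannot be 2-colored; at least 3 colors are needed.
One proper 3-coloring: x1=red, x2=blue, x3=blue, x4=green, x5=red, x6=blue.
Since 4 ≥ 3, a proper 4-coloring certainly exists.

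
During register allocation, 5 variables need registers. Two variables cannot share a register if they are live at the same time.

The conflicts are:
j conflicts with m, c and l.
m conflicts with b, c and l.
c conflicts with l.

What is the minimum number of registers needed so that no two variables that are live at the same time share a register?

j, m, c, l are mutually in conflict, so at least 4 registers are needed.
A valid assignment using 4 registers: j=2, m=1, b=2, c=3, l=4. No two conflicting variables share a register.

4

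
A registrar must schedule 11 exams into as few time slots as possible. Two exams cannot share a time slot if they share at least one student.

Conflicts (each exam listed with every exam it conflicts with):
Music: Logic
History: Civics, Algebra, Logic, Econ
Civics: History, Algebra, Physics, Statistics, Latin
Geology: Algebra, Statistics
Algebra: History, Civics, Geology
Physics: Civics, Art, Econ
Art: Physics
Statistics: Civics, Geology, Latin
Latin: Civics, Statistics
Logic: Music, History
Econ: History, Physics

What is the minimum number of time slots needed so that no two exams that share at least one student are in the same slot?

3

Civics, Statistics, Latin all conflict with each other, so at least 3 time slots are needed.
A valid assignment using 3 time slots: Music=2, History=2, Civics=1, Geology=1, Algebra=3, Physics=2, Art=1, Statistics=2, Latin=3, Logic=1, Econ=1. No two conflicting exams share a time slot.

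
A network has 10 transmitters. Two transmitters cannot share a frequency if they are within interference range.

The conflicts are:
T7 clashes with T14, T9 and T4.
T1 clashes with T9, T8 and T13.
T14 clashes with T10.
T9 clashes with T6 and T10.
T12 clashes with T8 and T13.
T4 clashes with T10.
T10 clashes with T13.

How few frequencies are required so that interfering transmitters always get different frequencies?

2

T1 and T13 conflict, so at least 2 frequencies are needed.
Using 2 frequencies: T7=1, T1=1, T14=2, T9=2, T12=1, T6=1, T4=2, T8=2, T10=1, T13=2. Each listed conflict is separated.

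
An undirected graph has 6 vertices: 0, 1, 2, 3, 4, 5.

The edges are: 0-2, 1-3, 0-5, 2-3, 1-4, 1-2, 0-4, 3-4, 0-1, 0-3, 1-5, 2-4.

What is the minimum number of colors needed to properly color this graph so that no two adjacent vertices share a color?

5

0, 1, 2, 3, 4 are pairwise adjacent (a clique of size 5), so at least 5 colors are needed.
One proper 5-coloring: 0=b, 1=a, 2=c, 3=e, 4=d, 5=c. No two adjacent vertices share a color.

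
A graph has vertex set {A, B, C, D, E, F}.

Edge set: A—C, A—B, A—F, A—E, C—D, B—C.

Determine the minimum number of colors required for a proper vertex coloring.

A, B, C are mutually adjacent, so at least 3 colors are needed.
3 colors suffice: A=1, B=3, C=2, D=1, E=2, F=2. Each edge has distinct colors on its endpoints.

3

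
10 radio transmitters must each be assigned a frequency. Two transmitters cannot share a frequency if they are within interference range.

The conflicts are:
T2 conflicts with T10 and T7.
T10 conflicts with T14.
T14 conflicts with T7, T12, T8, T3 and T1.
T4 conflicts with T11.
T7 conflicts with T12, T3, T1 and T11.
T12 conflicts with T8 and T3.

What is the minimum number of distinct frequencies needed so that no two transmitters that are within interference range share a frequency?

T14, T7, T12, T3 pairwise conflict, so at least 4 frequencies are needed.
4 frequencies suffice: frequency 1 → {T2, T14, T11}; frequency 2 → {T10, T4, T7, T8}; frequency 3 → {T12, T1}; frequency 4 → {T3}. No two conflicting transmitters share a frequency.

4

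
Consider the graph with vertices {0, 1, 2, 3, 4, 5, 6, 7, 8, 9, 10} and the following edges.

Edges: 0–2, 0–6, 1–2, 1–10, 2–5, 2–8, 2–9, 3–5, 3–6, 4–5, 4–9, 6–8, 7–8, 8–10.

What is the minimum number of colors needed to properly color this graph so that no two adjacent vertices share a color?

The cycle 3-6-8-2-5-3 has odd length 5, so it cannot be 2-colored; at least 3 colors are needed.
3 colors suffice: color red → {2, 4, 6, 7, 10}; color blue → {0, 1, 5, 8, 9}; color green → {3}. No two adjacent vertices share a color.

3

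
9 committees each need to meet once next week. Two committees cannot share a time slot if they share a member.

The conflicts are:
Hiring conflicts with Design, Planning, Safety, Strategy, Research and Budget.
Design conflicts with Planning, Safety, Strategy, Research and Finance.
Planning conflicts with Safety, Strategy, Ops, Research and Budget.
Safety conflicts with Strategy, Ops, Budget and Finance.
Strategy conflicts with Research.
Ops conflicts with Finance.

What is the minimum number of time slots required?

5

Hiring, Design, Planning, Safety, Strategy are mutually in conflict, so at least 5 time slots are needed.
5 time slots suffice: time slot 1 → {Safety, Research}; time slot 2 → {Planning, Finance}; time slot 3 → {Hiring, Ops}; time slot 4 → {Design, Budget}; time slot 5 → {Strategy}. Each listed conflict is separated.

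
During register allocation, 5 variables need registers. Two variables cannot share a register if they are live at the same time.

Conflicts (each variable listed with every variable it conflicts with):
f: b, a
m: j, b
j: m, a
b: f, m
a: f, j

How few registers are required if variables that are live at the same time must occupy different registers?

3

The cycle b-m-j-a-f-b has odd length 5, so it cannot be 2-colored; at least 3 registers are needed.
Using 3 registers: f=2, m=2, j=1, b=1, a=3. Each listed conflict is separated.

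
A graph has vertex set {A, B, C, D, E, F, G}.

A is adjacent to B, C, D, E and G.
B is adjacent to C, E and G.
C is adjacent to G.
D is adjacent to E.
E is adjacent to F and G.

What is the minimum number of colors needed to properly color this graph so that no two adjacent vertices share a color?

4

A, B, E, G are pairwise adjacent (a clique of size 4), so at least 4 colors are needed.
A valid assignment using 4 colors: A=1, B=4, C=2, D=3, E=2, F=1, G=3. Each edge has distinct colors on its endpoints.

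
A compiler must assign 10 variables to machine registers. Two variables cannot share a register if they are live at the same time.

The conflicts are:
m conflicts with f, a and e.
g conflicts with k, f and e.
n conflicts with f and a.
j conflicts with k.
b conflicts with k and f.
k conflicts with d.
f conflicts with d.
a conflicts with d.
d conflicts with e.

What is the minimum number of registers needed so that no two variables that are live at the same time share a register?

2

j and k conflict, so at least 2 registers are needed.
2 registers suffice: register 1 → {k, f, a, e}; register 2 → {m, g, n, j, b, d}. No two conflicting variables share a register.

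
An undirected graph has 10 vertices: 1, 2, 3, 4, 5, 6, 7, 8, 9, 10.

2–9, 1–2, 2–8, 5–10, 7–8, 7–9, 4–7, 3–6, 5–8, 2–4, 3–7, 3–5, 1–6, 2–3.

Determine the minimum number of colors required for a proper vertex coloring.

5 and 8 are adjacent, so at least 2 colors are needed.
One proper 2-coloring: 1=blue, 2=red, 3=blue, 4=blue, 5=red, 6=red, 7=red, 8=blue, 9=blue, 10=blue. Each edge has distinct colors on its endpoints.

2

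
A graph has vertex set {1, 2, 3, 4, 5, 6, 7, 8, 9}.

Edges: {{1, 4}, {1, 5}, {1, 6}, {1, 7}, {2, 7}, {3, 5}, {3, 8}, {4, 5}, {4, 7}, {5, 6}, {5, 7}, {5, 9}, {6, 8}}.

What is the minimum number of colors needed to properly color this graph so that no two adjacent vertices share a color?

1, 4, 5, 7 form a clique, so at least 4 colors are needed.
One proper 4-coloring: 1=c, 2=a, 3=b, 4=d, 5=a, 6=b, 7=b, 8=a, 9=b. No two adjacent vertices share a color.

4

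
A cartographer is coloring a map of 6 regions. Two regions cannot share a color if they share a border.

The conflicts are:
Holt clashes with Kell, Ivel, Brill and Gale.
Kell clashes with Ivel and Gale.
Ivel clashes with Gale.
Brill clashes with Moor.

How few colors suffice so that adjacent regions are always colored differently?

4

Holt, Kell, Ivel, Gale all conflict with each other, so at least 4 colors are needed.
4 colors suffice: color 1 → {Holt, Moor}; color 2 → {Kell, Brill}; color 3 → {Gale}; color 4 → {Ivel}. Every pair that conflicts lands in different colors.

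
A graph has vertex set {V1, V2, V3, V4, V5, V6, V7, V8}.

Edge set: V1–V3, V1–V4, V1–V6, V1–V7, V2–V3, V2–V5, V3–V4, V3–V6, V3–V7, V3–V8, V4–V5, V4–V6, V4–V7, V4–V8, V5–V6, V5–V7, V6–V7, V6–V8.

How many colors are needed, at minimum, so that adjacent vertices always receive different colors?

5

V1, V3, V4, V6, V7 are mutually adjacent (a clique of size 5), so at least 5 colors are needed.
A valid assignment using 5 colors: V1=5, V2=1, V3=3, V4=1, V5=3, V6=2, V7=4, V8=4. Every edge joins two different colors.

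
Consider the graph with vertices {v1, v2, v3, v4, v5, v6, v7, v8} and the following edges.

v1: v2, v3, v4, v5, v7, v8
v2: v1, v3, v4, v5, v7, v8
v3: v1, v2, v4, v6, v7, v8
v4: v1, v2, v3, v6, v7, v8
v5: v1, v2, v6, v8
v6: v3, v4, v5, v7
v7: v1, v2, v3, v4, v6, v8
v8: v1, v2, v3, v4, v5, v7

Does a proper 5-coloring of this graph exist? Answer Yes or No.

v1, v2, v3, v4, v7, v8 form a clique, so at least 6 colors are needed.
So 5 colors are not enough.

No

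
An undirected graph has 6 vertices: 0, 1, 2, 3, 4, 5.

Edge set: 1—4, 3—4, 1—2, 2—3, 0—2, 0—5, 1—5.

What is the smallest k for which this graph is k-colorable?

2

1 and 5 are adjacent, so at least 2 colors are needed.
2 colors suffice: color a → {2, 4, 5}; color b → {0, 1, 3}. No two adjacent vertices share a color.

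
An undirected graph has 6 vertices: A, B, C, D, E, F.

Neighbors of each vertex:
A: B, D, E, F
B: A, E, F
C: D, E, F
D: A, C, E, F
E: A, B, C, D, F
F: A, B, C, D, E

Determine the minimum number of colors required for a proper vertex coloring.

C, D, E, F are pairwise adjacent (a clique of size 4), so at least 4 colors are needed.
One proper 4-coloring: A=3, B=4, C=3, D=4, E=2, F=1. Every edge joins two different colors.

4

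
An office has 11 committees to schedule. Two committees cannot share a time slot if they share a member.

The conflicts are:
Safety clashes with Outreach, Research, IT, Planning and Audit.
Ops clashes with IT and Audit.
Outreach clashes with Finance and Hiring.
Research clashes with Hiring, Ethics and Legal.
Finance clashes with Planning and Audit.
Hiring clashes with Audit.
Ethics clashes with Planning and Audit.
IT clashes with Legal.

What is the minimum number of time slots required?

2

Ops and Audit conflict, so at least 2 time slots are needed.
Using 2 time slots: Safety=2, Ops=2, Outreach=1, Research=1, Finance=2, Hiring=2, Ethics=2, IT=1, Planning=1, Legal=2, Audit=1. Each listed conflict is separated.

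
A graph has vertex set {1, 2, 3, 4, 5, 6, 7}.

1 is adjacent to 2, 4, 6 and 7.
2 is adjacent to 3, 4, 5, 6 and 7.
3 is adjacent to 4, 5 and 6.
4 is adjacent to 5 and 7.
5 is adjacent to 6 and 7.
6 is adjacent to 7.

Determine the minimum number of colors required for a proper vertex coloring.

4

2, 5, 6, 7 form a clique, so at least 4 colors are needed.
4 colors suffice: 1=c, 2=a, 3=d, 4=b, 5=c, 6=b, 7=d. Every edge joins two different colors.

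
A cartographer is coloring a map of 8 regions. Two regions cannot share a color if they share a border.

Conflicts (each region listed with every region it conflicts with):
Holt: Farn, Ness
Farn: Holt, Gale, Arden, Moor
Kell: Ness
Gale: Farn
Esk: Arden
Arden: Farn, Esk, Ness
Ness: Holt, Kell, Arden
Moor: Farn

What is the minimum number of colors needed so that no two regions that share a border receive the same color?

Farn and Gale conflict, so at least 2 colors are needed.
One proper 2-coloring: Holt=2, Farn=1, Kell=2, Gale=2, Esk=1, Arden=2, Ness=1, Moor=2. Every pair that conflicts lands in different colors.

2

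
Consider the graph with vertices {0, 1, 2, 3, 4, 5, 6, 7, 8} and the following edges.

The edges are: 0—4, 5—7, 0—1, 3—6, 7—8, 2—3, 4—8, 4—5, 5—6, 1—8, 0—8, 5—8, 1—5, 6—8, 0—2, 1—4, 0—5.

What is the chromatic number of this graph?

5

0, 1, 4, 5, 8 form a clique, so at least 5 colors are needed.
A valid assignment using 5 colors: 0=c, 1=d, 2=b, 3=a, 4=e, 5=b, 6=c, 7=c, 8=a. Each edge has distinct colors on its endpoints.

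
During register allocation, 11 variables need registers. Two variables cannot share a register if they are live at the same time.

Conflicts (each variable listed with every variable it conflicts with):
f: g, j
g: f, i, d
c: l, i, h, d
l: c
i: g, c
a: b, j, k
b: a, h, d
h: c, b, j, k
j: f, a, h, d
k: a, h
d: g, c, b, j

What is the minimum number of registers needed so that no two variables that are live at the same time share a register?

2

a and b conflict, so at least 2 registers are needed.
Using 2 registers: f=1, g=2, c=2, l=1, i=1, a=1, b=2, h=1, j=2, k=2, d=1. Each listed conflict is separated.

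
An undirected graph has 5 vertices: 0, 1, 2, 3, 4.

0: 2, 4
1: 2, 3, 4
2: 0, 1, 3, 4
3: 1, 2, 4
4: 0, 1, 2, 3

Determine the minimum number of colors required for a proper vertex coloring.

4

1, 2, 3, 4 form a clique, so at least 4 colors are needed.
4 colors suffice: color a → {2}; color b → {4}; color c → {0, 1}; color d → {3}. Each edge has distinct colors on its endpoints.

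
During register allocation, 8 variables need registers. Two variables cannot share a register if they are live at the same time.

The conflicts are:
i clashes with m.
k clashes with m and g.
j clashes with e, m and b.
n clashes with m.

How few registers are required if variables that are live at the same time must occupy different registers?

2

j and e conflict, so at least 2 registers are needed.
Using 2 registers: i=2, k=2, j=2, e=1, n=2, m=1, b=1, g=1. Every pair that conflicts lands in different registers.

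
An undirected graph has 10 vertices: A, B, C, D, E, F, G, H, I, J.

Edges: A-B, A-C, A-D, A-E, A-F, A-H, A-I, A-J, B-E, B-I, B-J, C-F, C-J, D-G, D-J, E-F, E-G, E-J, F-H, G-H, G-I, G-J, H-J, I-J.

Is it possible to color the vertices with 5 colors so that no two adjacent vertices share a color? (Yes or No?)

Yes

The chromatic number is 4. A, B, E, J form a clique, so at least 4 colors are needed.
A valid assignment using 4 colors: A=red, B=yellow, C=green, D=green, E=green, F=blue, G=red, H=green, I=green, J=blue.
Since 5 ≥ 4, a proper 5-coloring certainly exists.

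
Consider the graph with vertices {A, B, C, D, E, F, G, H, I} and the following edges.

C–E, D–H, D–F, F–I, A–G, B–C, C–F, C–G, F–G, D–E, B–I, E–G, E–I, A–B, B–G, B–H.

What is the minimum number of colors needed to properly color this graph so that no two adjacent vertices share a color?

C, F, G are mutually adjacent, so at least 3 colors are needed.
A valid assignment using 3 colors: A=3, B=2, C=3, D=1, E=2, F=2, G=1, H=3, I=1. No two adjacent vertices share a color.

3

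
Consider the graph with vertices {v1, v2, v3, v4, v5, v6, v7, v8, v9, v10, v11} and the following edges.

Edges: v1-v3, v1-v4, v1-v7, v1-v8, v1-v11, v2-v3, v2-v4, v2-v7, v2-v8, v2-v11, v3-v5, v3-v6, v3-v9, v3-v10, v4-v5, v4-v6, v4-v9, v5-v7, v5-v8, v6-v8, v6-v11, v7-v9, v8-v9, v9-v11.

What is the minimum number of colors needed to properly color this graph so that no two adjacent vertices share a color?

v9 and v11 are adjacent, so at least 2 colors are needed.
One proper 2-coloring: v1=2, v2=2, v3=1, v4=1, v5=2, v6=2, v7=1, v8=1, v9=2, v10=2, v11=1. No two adjacent vertices share a color.

2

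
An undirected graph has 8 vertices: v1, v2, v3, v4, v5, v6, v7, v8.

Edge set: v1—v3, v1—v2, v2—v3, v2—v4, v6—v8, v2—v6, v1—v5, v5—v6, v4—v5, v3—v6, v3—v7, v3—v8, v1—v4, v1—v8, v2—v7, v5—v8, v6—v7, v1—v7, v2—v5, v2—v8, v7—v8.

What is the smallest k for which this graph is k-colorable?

5

v1, v2, v3, v7, v8 are mutually adjacent (a clique of size 5), so at least 5 colors are needed.
5 colors suffice: color 1 → {v2}; color 2 → {v1, v6}; color 3 → {v4, v8}; color 4 → {v5, v7}; color 5 → {v3}. No two adjacent vertices share a color.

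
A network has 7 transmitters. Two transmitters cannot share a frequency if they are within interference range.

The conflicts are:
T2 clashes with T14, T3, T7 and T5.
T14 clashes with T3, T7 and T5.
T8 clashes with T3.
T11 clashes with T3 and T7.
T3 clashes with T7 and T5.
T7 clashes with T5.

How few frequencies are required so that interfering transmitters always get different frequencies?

T2, T14, T3, T7, T5 all conflict with each other, so at least 5 frequencies are needed.
Using 5 frequencies: T2=3, T14=4, T8=2, T11=3, T3=1, T7=2, T5=5. Each listed conflict is separated.

5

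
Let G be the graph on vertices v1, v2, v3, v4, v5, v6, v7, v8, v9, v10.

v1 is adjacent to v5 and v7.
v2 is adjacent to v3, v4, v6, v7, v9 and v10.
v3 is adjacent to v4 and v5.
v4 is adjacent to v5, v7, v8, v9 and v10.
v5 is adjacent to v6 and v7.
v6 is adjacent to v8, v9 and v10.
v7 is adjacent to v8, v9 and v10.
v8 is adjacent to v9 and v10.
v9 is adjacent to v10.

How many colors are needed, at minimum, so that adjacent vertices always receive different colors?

5

v4, v7, v8, v9, v10 form a clique, so at least 5 colors are needed.
5 colors suffice: color 1 → {v1, v4, v6}; color 2 → {v3, v7}; color 3 → {v5, v10}; color 4 → {v9}; color 5 → {v2, v8}. Each edge has distinct colors on its endpoints.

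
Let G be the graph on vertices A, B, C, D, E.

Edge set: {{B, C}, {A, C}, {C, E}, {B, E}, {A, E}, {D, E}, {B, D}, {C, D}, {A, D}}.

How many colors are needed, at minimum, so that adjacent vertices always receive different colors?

4

B, C, D, E form a clique, so at least 4 colors are needed.
A valid assignment using 4 colors: A=yellow, B=yellow, C=green, D=blue, E=red. Every edge joins two different colors.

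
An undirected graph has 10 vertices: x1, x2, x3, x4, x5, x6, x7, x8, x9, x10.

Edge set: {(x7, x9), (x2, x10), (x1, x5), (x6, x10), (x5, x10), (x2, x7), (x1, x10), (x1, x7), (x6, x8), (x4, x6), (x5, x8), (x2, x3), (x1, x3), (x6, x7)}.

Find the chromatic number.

3

x1, x5, x10 form a triangle, so at least 3 colors are needed.
3 colors suffice: x1=blue, x2=blue, x3=red, x4=red, x5=green, x6=blue, x7=red, x8=red, x9=blue, x10=red. Every edge joins two different colors.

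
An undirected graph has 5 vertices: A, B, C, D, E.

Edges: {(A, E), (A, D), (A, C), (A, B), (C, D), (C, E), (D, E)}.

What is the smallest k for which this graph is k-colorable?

4

A, C, D, E are pairwise adjacent (a clique of size 4), so at least 4 colors are needed.
4 colors suffice: color 1 → {A}; color 2 → {B, C}; color 3 → {D}; color 4 → {E}. Each edge has distinct colors on its endpoints.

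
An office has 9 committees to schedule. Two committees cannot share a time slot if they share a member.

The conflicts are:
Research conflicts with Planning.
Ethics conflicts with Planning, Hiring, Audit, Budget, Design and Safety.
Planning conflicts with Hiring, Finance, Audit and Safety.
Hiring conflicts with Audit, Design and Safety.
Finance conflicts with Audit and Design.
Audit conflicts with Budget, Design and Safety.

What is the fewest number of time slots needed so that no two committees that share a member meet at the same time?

5

Ethics, Planning, Hiring, Audit, Safety are mutually in conflict, so at least 5 time slots are needed.
5 time slots suffice: Research=1, Ethics=3, Planning=2, Hiring=4, Finance=3, Audit=1, Budget=2, Design=2, Safety=5. Each listed conflict is separated.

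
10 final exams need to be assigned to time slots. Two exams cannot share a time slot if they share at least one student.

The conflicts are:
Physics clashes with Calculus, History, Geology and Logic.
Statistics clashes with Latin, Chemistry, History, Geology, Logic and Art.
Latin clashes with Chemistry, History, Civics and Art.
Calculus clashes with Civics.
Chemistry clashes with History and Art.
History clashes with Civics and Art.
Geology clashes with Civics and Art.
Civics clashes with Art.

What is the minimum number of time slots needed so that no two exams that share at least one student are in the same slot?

5

Statistics, Latin, Chemistry, History, Art are mutually in conflict, so at least 5 time slots are needed.
5 time slots suffice: time slot 1 → {Physics, Statistics, Civics}; time slot 2 → {Calculus, Logic, Art}; time slot 3 → {History, Geology}; time slot 4 → {Latin}; time slot 5 → {Chemistry}. Every pair that conflicts lands in different time slots.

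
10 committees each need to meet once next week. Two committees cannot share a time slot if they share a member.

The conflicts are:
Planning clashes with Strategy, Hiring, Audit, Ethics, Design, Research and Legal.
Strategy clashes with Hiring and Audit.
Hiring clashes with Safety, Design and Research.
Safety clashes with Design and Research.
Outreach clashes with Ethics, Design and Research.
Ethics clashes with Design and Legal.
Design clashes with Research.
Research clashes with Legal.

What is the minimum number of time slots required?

4

Planning, Hiring, Design, Research are mutually in conflict, so at least 4 time slots are needed.
A valid assignment using 4 time slots: Planning=1, Strategy=2, Hiring=4, Safety=1, Audit=3, Outreach=1, Ethics=3, Design=2, Research=3, Legal=2. Every pair that conflicts lands in different time slots.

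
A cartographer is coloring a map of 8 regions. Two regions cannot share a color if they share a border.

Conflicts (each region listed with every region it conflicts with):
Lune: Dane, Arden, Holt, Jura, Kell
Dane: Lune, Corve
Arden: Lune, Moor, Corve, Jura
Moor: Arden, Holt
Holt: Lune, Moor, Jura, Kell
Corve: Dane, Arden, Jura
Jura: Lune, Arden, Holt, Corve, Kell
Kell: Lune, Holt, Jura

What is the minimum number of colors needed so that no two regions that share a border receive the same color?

4

Lune, Holt, Jura, Kell pairwise conflict, so at least 4 colors are needed.
One proper 4-coloring: Lune=2, Dane=1, Arden=3, Moor=1, Holt=3, Corve=2, Jura=1, Kell=4. No two conflicting regions share a color.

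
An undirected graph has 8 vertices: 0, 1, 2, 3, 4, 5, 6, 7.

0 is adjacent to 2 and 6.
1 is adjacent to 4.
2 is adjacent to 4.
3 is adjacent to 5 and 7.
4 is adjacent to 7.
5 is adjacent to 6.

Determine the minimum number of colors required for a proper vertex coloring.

The cycle 5-3-7-4-2-0-6-5 has odd length 7, so it cannot be 2-colored; at least 3 colors are needed.
3 colors suffice: color a → {0, 4, 5}; color b → {1, 2, 3, 6}; color c → {7}. Every edge joins two different colors.

3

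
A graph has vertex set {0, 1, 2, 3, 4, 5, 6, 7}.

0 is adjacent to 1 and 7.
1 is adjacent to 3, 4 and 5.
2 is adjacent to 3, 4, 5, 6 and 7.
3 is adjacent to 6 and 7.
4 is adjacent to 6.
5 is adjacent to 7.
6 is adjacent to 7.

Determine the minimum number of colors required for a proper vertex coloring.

2, 3, 6, 7 form a clique, so at least 4 colors are needed.
One proper 4-coloring: 0=green, 1=red, 2=red, 3=yellow, 4=blue, 5=green, 6=green, 7=blue. No two adjacent vertices share a color.

4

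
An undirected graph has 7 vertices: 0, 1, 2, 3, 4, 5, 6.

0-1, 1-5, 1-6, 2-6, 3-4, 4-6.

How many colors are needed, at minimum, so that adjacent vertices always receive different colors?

4 and 6 are adjacent, so at least 2 colors are needed.
2 colors suffice: color a → {0, 3, 5, 6}; color b → {1, 2, 4}. Each edge has distinct colors on its endpoints.

2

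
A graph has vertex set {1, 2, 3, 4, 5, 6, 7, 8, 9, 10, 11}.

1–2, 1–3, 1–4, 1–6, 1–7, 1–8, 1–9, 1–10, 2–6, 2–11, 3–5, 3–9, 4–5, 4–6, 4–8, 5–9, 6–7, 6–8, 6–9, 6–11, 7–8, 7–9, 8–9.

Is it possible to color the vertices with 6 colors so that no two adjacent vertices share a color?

The chromatic number is 5. 1, 6, 7, 8, 9 are pairwise adjacent (a clique of size 5), so at least 5 colors are needed.
One proper 5-coloring: 1=red, 2=green, 3=blue, 4=green, 5=red, 6=blue, 7=purple, 8=yellow, 9=green, 10=blue, 11=red.
Since 6 ≥ 5, a proper 6-coloring certainly exists.

Yes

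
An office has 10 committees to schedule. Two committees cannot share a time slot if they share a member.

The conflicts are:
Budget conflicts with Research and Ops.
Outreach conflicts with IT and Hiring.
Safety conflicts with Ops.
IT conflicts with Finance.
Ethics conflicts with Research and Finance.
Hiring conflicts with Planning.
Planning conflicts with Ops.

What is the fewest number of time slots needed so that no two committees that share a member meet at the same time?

The cycle Ops-Budget-Research-Ethics-Finance-IT-Outreach-Hiring-Planning-Ops has odd length 9, so it cannot be 2-colored; at least 3 time slots are needed.
3 time slots suffice: time slot 1 → {Outreach, Research, Ops, Finance}; time slot 2 → {Budget, Safety, IT, Ethics, Planning}; time slot 3 → {Hiring}. Each listed conflict is separated.

3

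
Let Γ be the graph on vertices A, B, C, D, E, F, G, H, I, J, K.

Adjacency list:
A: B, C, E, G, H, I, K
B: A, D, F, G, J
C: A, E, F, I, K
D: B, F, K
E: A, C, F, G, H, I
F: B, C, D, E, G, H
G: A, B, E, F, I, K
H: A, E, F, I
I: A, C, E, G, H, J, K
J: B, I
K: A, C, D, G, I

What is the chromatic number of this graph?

4

A, G, I, K are mutually adjacent (a clique of size 4), so at least 4 colors are needed.
4 colors suffice: color red → {F, I}; color blue → {A, D, J}; color green → {C, G, H}; color yellow → {B, E, K}. No two adjacent vertices share a color.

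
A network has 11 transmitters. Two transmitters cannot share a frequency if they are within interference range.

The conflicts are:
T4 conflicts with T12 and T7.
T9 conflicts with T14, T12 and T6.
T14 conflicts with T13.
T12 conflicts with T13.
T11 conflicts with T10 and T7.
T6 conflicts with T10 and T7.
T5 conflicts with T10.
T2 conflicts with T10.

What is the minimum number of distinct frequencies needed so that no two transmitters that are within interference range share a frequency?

3

The cycle T7-T4-T12-T9-T6-T7 has odd length 5, so it cannot be 2-colored; at least 3 frequencies are needed.
A valid assignment using 3 frequencies: T4=3, T9=1, T14=2, T12=2, T11=2, T6=2, T5=2, T2=2, T10=1, T7=1, T13=1. Every pair that conflicts lands in different frequencies.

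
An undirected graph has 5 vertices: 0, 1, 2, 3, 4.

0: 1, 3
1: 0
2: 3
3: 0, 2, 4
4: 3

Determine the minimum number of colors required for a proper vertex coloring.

3 and 4 are adjacent, so at least 2 colors are needed.
A valid assignment using 2 colors: 0=blue, 1=red, 2=blue, 3=red, 4=blue. Every edge joins two different colors.

2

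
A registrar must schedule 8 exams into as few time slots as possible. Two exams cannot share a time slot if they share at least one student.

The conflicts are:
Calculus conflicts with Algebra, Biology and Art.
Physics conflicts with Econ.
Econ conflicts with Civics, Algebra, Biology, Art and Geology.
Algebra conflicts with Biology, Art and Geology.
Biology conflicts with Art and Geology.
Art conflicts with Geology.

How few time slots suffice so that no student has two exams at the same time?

Econ, Algebra, Biology, Art, Geology pairwise conflict, so at least 5 time slots are needed.
5 time slots suffice: Calculus=1, Physics=2, Econ=1, Civics=2, Algebra=3, Biology=4, Art=2, Geology=5. No two conflicting exams share a time slot.

5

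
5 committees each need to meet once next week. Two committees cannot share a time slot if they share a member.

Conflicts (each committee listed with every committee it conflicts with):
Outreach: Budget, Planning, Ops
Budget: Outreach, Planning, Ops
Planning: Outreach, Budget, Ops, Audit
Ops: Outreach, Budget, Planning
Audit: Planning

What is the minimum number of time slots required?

4

Outreach, Budget, Planning, Ops pairwise conflict, so at least 4 time slots are needed.
A valid assignment using 4 time slots: Outreach=2, Budget=3, Planning=1, Ops=4, Audit=2. Every pair that conflicts lands in different time slots.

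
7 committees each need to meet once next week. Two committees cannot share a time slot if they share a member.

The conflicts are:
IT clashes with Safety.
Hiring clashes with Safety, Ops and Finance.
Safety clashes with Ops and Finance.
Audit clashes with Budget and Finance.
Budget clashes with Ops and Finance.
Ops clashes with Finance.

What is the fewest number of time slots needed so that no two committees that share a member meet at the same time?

4

Hiring, Safety, Ops, Finance all conflict with each other, so at least 4 time slots are needed.
4 time slots suffice: time slot 1 → {IT, Finance}; time slot 2 → {Audit, Ops}; time slot 3 → {Safety, Budget}; time slot 4 → {Hiring}. Each listed conflict is separated.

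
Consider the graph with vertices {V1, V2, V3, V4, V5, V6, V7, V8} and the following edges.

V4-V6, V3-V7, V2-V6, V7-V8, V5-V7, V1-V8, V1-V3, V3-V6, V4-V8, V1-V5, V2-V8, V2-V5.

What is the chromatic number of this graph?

The cycle V1-V5-V2-V6-V3-V1 has odd length 5, so it cannot be 2-colored; at least 3 colors are needed.
A valid assignment using 3 colors: V1=2, V2=2, V3=3, V4=2, V5=1, V6=1, V7=2, V8=1. Each edge has distinct colors on its endpoints.

3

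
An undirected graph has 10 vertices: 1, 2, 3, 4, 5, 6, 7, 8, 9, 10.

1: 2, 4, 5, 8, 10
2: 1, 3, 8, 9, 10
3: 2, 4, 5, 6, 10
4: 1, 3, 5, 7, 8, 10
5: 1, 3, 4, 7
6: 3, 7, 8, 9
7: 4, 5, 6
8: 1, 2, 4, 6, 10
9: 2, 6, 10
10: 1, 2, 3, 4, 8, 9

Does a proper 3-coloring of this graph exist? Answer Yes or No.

No

1, 4, 8, 10 form a clique, so at least 4 colors are needed.
So 3 colors are not enough.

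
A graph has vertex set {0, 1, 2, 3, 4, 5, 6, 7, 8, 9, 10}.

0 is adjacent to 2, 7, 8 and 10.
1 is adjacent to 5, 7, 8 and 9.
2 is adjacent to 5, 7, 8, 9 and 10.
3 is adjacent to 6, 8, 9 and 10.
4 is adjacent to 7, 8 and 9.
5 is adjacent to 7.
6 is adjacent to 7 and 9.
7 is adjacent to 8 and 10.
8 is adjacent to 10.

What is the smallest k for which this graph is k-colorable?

0, 2, 7, 8, 10 form a clique, so at least 5 colors are needed.
A valid assignment using 5 colors: 0=purple, 1=green, 2=green, 3=green, 4=green, 5=blue, 6=blue, 7=red, 8=blue, 9=red, 10=yellow. Every edge joins two different colors.

5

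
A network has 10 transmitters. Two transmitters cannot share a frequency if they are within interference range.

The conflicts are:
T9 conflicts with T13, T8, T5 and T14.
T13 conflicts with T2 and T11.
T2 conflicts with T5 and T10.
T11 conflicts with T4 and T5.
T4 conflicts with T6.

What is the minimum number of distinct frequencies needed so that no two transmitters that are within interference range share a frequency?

2

T13 and T2 conflict, so at least 2 frequencies are needed.
2 frequencies suffice: frequency 1 → {T9, T2, T11, T6}; frequency 2 → {T13, T8, T4, T5, T10, T14}. Each listed conflict is separated.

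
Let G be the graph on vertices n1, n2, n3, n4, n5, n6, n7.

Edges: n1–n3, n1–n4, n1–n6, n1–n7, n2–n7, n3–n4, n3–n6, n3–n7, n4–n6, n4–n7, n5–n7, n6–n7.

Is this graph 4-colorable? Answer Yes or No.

n1, n3, n4, n6, n7 form a clique, so at least 5 colors are needed.
So 4 colors are not enough.

No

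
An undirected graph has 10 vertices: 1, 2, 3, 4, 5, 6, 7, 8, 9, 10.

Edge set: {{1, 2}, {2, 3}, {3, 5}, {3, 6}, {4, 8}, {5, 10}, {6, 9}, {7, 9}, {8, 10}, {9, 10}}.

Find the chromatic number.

The cycle 9-6-3-5-10-9 has odd length 5, so it cannot be 2-colored; at least 3 colors are needed.
A valid assignment using 3 colors: 1=a, 2=b, 3=a, 4=b, 5=c, 6=b, 7=b, 8=a, 9=a, 10=b. Each edge has distinct colors on its endpoints.

3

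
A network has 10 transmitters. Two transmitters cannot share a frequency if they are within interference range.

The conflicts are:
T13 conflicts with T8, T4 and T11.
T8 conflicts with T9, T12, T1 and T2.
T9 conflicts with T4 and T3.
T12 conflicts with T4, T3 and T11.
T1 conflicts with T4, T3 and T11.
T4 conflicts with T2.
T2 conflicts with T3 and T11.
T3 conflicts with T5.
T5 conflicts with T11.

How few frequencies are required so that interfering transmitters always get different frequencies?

T5 and T11 conflict, so at least 2 frequencies are needed.
2 frequencies suffice: frequency 1 → {T8, T4, T3, T11}; frequency 2 → {T13, T9, T12, T1, T2, T5}. No two conflicting transmitters share a frequency.

2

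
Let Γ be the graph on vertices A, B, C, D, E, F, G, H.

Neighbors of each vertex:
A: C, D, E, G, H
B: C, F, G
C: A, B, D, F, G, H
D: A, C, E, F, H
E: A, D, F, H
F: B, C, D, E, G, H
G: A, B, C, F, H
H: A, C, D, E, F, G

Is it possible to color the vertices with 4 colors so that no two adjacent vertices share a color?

The chromatic number is 4. D, E, F, H form a clique, so at least 4 colors are needed.
4 colors suffice: color red → {A, F}; color blue → {C, E}; color green → {B, H}; color yellow → {D, G}.
That is already a proper 4-coloring.

Yes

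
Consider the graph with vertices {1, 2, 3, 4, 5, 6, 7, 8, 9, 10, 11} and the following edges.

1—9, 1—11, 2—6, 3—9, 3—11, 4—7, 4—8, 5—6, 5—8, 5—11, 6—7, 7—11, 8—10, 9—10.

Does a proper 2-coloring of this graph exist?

The cycle 7-6-5-8-4-7 has odd length 5, so it cannot be 2-colored; at least 3 colors are needed.
So 2 colors are not enough.

No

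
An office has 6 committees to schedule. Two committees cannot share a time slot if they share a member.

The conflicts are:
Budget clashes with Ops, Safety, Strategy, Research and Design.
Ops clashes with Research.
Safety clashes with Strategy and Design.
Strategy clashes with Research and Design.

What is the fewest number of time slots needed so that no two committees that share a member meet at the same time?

4

Budget, Safety, Strategy, Design pairwise conflict, so at least 4 time slots are needed.
A valid assignment using 4 time slots: Budget=1, Ops=2, Safety=4, Strategy=2, Research=3, Design=3. Every pair that conflicts lands in different time slots.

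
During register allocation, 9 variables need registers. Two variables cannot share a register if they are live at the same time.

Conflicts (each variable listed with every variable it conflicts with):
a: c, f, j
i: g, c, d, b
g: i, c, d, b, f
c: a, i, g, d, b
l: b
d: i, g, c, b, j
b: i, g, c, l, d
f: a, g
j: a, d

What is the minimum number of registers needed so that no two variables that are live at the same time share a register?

5

i, g, c, d, b pairwise conflict, so at least 5 registers are needed.
A valid assignment using 5 registers: a=1, i=5, g=1, c=3, l=1, d=4, b=2, f=2, j=2. No two conflicting variables share a register.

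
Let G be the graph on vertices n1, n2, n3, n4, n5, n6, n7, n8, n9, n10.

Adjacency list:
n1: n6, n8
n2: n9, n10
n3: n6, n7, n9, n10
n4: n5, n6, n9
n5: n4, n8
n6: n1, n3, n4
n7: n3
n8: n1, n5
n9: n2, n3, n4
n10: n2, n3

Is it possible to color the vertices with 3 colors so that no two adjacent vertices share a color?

Yes

The chromatic number is 3. The cycle n6-n4-n5-n8-n1-n6 has odd length 5, so it cannot be 2-colored; at least 3 colors are needed.
3 colors suffice: color red → {n1, n2, n3, n4}; color blue → {n5, n6, n7, n9, n10}; color green → {n8}.
That is already a proper 3-coloring.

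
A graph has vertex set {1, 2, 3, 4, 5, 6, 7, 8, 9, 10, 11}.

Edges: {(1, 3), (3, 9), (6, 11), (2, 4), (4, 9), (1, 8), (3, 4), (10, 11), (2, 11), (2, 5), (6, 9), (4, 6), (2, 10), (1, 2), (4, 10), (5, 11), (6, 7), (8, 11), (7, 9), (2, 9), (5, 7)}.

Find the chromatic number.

3, 4, 9 form a triangle, so at least 3 colors are needed.
One proper 3-coloring: 1=b, 2=a, 3=a, 4=b, 5=c, 6=a, 7=b, 8=a, 9=c, 10=c, 11=b. Every edge joins two different colors.

3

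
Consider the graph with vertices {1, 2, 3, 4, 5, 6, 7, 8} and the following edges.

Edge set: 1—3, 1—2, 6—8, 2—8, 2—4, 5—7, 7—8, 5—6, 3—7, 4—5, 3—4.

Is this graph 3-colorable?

The chromatic number is 3. The cycle 2-4-3-7-8-2 has odd length 5, so it cannot be 2-colored; at least 3 colors are needed.
3 colors suffice: color red → {3, 5, 8}; color blue → {1, 4, 6, 7}; color green → {2}.
That is already a proper 3-coloring.

Yes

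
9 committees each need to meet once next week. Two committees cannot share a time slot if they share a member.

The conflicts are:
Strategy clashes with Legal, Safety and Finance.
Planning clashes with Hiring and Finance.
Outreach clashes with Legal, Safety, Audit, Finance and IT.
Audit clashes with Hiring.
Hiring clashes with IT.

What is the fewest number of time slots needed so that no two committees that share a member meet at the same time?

3

The cycle Hiring-IT-Outreach-Finance-Planning-Hiring has odd length 5, so it cannot be 2-colored; at least 3 time slots are needed.
3 time slots suffice: time slot 1 → {Strategy, Outreach, Hiring}; time slot 2 → {Legal, Safety, Audit, Finance, IT}; time slot 3 → {Planning}. Each listed conflict is separated.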